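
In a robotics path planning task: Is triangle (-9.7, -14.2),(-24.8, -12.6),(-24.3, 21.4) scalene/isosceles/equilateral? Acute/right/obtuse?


Side lengths squared: AB^2=230.57, BC^2=1156.25, CA^2=1480.52
Sorted: [230.57, 1156.25, 1480.52]
By sides: Scalene, By angles: Obtuse

Scalene, Obtuse


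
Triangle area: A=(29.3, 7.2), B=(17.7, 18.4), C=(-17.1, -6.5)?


Area = |x_A(y_B-y_C) + x_B(y_C-y_A) + x_C(y_A-y_B)|/2
= |729.57 + (-242.49) + 191.52|/2
= 678.6/2 = 339.3

339.3


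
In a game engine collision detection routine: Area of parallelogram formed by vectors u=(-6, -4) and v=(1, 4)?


|u x v| = |(-6)*4 - (-4)*1|
= |(-24) - (-4)| = 20

20


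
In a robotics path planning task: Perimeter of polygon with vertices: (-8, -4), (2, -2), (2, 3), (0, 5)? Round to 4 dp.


Sides: (-8, -4)->(2, -2): sqrt(104) = 10.198039, (2, -2)->(2, 3): sqrt(25) = 5, (2, 3)->(0, 5): sqrt(8) = 2.828427, (0, 5)->(-8, -4): sqrt(145) = 12.041595
Sum = 30.068061
Perimeter = 30.0681

30.0681


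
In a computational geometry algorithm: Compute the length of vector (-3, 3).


|u| = sqrt((-3)^2 + 3^2) = sqrt(18) = 4.2426

4.2426


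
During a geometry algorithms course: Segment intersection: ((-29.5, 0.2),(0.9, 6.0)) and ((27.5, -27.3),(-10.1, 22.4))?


Cross products: d1=1798.9, d2=69.94, d3=-1166.6, d4=562.36
d1*d2 < 0 and d3*d4 < 0? no

No, they don't intersect


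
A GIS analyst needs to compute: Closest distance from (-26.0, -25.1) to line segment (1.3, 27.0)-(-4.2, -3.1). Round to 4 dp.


Project P onto AB: t = 1 (clamped to [0,1])
Closest point on segment: (-4.2, -3.1)
Distance: 30.9716

30.9716


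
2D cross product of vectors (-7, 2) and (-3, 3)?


u x v = u_x*v_y - u_y*v_x = (-7)*3 - 2*(-3)
= (-21) - (-6) = -15

-15


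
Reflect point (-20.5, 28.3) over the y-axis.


Reflection over y-axis: (x,y) -> (-x,y)
(-20.5, 28.3) -> (20.5, 28.3)

(20.5, 28.3)


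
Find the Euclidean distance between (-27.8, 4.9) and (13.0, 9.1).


dx=40.8, dy=4.2
d^2 = 40.8^2 + 4.2^2 = 1682.28
d = sqrt(1682.28) = 41.0156

41.0156


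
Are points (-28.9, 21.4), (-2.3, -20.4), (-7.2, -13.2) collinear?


Cross product: ((-2.3)-(-28.9))*((-13.2)-21.4) - ((-20.4)-21.4)*((-7.2)-(-28.9))
= -13.3

No, not collinear


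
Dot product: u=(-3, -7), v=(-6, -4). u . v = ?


u . v = u_x*v_x + u_y*v_y = (-3)*(-6) + (-7)*(-4)
= 18 + 28 = 46

46


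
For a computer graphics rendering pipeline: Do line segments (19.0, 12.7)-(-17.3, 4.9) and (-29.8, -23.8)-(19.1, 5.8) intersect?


Cross products: d1=340.37, d2=1033.43, d3=944.31, d4=251.25
d1*d2 < 0 and d3*d4 < 0? no

No, they don't intersect


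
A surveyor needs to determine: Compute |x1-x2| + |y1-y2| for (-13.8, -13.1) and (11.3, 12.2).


|(-13.8)-11.3| + |(-13.1)-12.2| = 25.1 + 25.3 = 50.4

50.4


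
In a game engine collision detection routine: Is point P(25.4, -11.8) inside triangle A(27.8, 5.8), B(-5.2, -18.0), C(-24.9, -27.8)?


Cross products: AB x AP = 523.68, BC x BP = 177.74, CA x CP = -846.88
All same sign? no

No, outside


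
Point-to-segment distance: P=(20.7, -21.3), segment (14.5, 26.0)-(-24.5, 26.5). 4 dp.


Project P onto AB: t = 0 (clamped to [0,1])
Closest point on segment: (14.5, 26)
Distance: 47.7046

47.7046


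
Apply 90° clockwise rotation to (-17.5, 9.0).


90° CW: (x,y) -> (y, -x)
(-17.5,9) -> (9, 17.5)

(9, 17.5)


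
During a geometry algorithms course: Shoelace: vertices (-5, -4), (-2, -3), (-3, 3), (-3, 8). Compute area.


Shoelace sum: ((-5)*(-3) - (-2)*(-4)) + ((-2)*3 - (-3)*(-3)) + ((-3)*8 - (-3)*3) + ((-3)*(-4) - (-5)*8)
= 29
Area = |29|/2 = 14.5

14.5


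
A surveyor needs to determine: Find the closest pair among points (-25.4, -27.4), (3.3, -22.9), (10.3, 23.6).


d(P0,P1) = 29.0506, d(P0,P2) = 62.2534, d(P1,P2) = 47.0239
Closest: P0 and P1

Closest pair: (-25.4, -27.4) and (3.3, -22.9), distance = 29.0506


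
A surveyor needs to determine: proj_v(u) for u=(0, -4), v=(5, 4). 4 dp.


u.v = -16, |v| = sqrt(41) = 6.4031
Scalar projection = u.v / |v| = -16 / sqrt(41) = -2.4988

-2.4988


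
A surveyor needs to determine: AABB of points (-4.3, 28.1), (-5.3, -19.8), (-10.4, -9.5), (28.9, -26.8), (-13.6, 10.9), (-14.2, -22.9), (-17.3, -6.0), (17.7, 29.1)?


x range: [-17.3, 28.9]
y range: [-26.8, 29.1]
Bounding box: (-17.3,-26.8) to (28.9,29.1)

(-17.3,-26.8) to (28.9,29.1)


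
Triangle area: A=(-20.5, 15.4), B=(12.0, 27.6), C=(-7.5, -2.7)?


Area = |x_A(y_B-y_C) + x_B(y_C-y_A) + x_C(y_A-y_B)|/2
= |(-621.15) + (-217.2) + 91.5|/2
= 746.85/2 = 373.425

373.425


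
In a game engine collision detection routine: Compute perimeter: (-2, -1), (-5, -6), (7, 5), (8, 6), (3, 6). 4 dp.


Sides: (-2, -1)->(-5, -6): sqrt(34) = 5.830952, (-5, -6)->(7, 5): sqrt(265) = 16.278821, (7, 5)->(8, 6): sqrt(2) = 1.414214, (8, 6)->(3, 6): sqrt(25) = 5, (3, 6)->(-2, -1): sqrt(74) = 8.602325
Sum = 37.126312
Perimeter = 37.1263

37.1263


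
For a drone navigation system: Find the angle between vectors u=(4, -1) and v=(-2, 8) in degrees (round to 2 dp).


u.v = -16, |u| = sqrt(17) = 4.1231, |v| = sqrt(68) = 8.2462
cos(theta) = u.v/(|u||v|) = -16/sqrt(1156) = -0.470588
theta = acos(-0.470588) = 118.07 degrees

118.07 degrees


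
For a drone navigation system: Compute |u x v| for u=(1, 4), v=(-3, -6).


|u x v| = |1*(-6) - 4*(-3)|
= |(-6) - (-12)| = 6

6


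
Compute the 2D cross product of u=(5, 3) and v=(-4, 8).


u x v = u_x*v_y - u_y*v_x = 5*8 - 3*(-4)
= 40 - (-12) = 52

52


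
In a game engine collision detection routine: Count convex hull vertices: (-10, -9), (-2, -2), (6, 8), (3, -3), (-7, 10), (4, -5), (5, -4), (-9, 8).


Convex hull vertices (CCW): (-10, -9), (4, -5), (5, -4), (6, 8), (-7, 10), (-9, 8)
Count = 6

6


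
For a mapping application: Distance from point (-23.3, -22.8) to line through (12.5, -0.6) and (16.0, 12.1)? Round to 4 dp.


|cross product| = 376.96
|line direction| = sqrt(173.54) = 13.1735
Distance = 376.96/sqrt(173.54) = 28.6151

28.6151


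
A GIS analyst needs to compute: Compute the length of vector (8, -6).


|u| = sqrt(8^2 + (-6)^2) = sqrt(100) = 10

10


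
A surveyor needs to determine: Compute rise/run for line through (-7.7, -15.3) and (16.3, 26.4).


slope = (y2-y1)/(x2-x1) = (26.4-(-15.3))/(16.3-(-7.7)) = 41.7/24 = 1.7375

1.7375


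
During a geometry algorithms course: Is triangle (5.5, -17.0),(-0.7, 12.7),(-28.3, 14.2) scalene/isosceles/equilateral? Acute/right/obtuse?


Side lengths squared: AB^2=920.53, BC^2=764.01, CA^2=2115.88
Sorted: [764.01, 920.53, 2115.88]
By sides: Scalene, By angles: Obtuse

Scalene, Obtuse


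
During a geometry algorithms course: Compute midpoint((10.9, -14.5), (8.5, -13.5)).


M = ((10.9+8.5)/2, ((-14.5)+(-13.5))/2)
= (9.7, -14)

(9.7, -14)


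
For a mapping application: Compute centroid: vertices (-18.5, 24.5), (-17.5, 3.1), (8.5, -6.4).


Centroid = ((x_A+x_B+x_C)/3, (y_A+y_B+y_C)/3)
= (((-18.5)+(-17.5)+8.5)/3, (24.5+3.1+(-6.4))/3)
= (-9.1667, 7.0667)

(-9.1667, 7.0667)


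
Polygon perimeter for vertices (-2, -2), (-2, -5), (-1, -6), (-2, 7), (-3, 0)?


Sides: (-2, -2)->(-2, -5): sqrt(9) = 3, (-2, -5)->(-1, -6): sqrt(2) = 1.414214, (-1, -6)->(-2, 7): sqrt(170) = 13.038405, (-2, 7)->(-3, 0): sqrt(50) = 7.071068, (-3, 0)->(-2, -2): sqrt(5) = 2.236068
Sum = 26.759755
Perimeter = 26.7598

26.7598


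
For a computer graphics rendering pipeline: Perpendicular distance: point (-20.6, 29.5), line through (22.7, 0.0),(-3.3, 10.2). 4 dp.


|cross product| = 325.34
|line direction| = sqrt(780.04) = 27.9292
Distance = 325.34/sqrt(780.04) = 11.6487

11.6487


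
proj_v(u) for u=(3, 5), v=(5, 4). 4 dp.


u.v = 35, |v| = sqrt(41) = 6.4031
Scalar projection = u.v / |v| = 35 / sqrt(41) = 5.4661

5.4661


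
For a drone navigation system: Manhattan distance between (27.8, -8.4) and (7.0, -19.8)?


|27.8-7| + |(-8.4)-(-19.8)| = 20.8 + 11.4 = 32.2

32.2


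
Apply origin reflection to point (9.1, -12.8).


Reflection over origin: (x,y) -> (-x,-y)
(9.1, -12.8) -> (-9.1, 12.8)

(-9.1, 12.8)


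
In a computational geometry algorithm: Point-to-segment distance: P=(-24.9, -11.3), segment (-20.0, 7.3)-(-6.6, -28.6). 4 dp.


Project P onto AB: t = 0.41 (clamped to [0,1])
Closest point on segment: (-14.5056, -7.4202)
Distance: 11.0949

11.0949


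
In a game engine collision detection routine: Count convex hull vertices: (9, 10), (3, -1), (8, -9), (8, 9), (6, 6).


Convex hull vertices (CCW): (3, -1), (8, -9), (9, 10), (8, 9), (6, 6)
Count = 5

5


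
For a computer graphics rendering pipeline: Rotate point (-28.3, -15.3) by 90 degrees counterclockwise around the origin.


90° CCW: (x,y) -> (-y, x)
(-28.3,-15.3) -> (15.3, -28.3)

(15.3, -28.3)


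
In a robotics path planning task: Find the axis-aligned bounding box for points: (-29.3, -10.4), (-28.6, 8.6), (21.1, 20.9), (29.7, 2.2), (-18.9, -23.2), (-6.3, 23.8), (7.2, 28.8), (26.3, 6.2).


x range: [-29.3, 29.7]
y range: [-23.2, 28.8]
Bounding box: (-29.3,-23.2) to (29.7,28.8)

(-29.3,-23.2) to (29.7,28.8)


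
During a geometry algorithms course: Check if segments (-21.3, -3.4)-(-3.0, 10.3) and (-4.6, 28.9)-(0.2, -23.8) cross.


Cross products: d1=-1035.13, d2=-4.96, d3=362.3, d4=-667.87
d1*d2 < 0 and d3*d4 < 0? no

No, they don't intersect


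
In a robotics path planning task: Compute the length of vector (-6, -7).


|u| = sqrt((-6)^2 + (-7)^2) = sqrt(85) = 9.2195

9.2195


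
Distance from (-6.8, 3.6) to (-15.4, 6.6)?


dx=-8.6, dy=3
d^2 = (-8.6)^2 + 3^2 = 82.96
d = sqrt(82.96) = 9.1082

9.1082


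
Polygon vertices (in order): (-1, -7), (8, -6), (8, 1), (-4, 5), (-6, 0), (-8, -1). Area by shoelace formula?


Shoelace sum: ((-1)*(-6) - 8*(-7)) + (8*1 - 8*(-6)) + (8*5 - (-4)*1) + ((-4)*0 - (-6)*5) + ((-6)*(-1) - (-8)*0) + ((-8)*(-7) - (-1)*(-1))
= 253
Area = |253|/2 = 126.5

126.5


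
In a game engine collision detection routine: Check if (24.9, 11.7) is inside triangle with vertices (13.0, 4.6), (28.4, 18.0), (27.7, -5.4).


Cross products: AB x AP = -50.12, BC x BP = -77.49, CA x CP = -223.37
All same sign? yes

Yes, inside


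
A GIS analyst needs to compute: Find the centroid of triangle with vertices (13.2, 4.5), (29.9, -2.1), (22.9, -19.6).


Centroid = ((x_A+x_B+x_C)/3, (y_A+y_B+y_C)/3)
= ((13.2+29.9+22.9)/3, (4.5+(-2.1)+(-19.6))/3)
= (22, -5.7333)

(22, -5.7333)


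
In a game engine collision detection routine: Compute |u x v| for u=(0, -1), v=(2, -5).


|u x v| = |0*(-5) - (-1)*2|
= |0 - (-2)| = 2

2


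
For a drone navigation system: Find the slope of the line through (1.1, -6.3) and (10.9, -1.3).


slope = (y2-y1)/(x2-x1) = ((-1.3)-(-6.3))/(10.9-1.1) = 5/9.8 = 0.5102

0.5102


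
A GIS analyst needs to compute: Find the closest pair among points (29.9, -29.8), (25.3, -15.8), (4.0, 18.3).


d(P0,P1) = 14.7363, d(P0,P2) = 54.6298, d(P1,P2) = 40.2057
Closest: P0 and P1

Closest pair: (29.9, -29.8) and (25.3, -15.8), distance = 14.7363


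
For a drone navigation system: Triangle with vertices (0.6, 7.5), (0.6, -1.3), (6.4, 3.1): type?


Side lengths squared: AB^2=77.44, BC^2=53, CA^2=53
Sorted: [53, 53, 77.44]
By sides: Isosceles, By angles: Acute

Isosceles, Acute


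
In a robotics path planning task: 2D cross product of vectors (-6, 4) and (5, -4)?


u x v = u_x*v_y - u_y*v_x = (-6)*(-4) - 4*5
= 24 - 20 = 4

4


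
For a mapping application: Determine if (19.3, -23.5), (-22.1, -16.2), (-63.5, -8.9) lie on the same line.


Cross product: ((-22.1)-19.3)*((-8.9)-(-23.5)) - ((-16.2)-(-23.5))*((-63.5)-19.3)
= 0

Yes, collinear


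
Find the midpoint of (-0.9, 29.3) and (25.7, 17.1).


M = (((-0.9)+25.7)/2, (29.3+17.1)/2)
= (12.4, 23.2)

(12.4, 23.2)


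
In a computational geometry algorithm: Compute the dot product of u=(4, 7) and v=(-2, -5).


u . v = u_x*v_x + u_y*v_y = 4*(-2) + 7*(-5)
= (-8) + (-35) = -43

-43


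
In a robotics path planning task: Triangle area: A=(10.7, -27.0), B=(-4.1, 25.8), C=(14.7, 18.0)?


Area = |x_A(y_B-y_C) + x_B(y_C-y_A) + x_C(y_A-y_B)|/2
= |83.46 + (-184.5) + (-776.16)|/2
= 877.2/2 = 438.6

438.6


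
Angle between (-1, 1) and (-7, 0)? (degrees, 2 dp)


u.v = 7, |u| = sqrt(2) = 1.4142, |v| = sqrt(49) = 7
cos(theta) = u.v/(|u||v|) = 7/sqrt(98) = 0.707107
theta = acos(0.707107) = 45 degrees

45 degrees


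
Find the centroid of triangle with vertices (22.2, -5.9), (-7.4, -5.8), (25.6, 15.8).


Centroid = ((x_A+x_B+x_C)/3, (y_A+y_B+y_C)/3)
= ((22.2+(-7.4)+25.6)/3, ((-5.9)+(-5.8)+15.8)/3)
= (13.4667, 1.3667)

(13.4667, 1.3667)


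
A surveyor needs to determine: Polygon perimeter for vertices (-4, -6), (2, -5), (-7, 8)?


Sides: (-4, -6)->(2, -5): sqrt(37) = 6.082763, (2, -5)->(-7, 8): sqrt(250) = 15.811388, (-7, 8)->(-4, -6): sqrt(205) = 14.317821
Sum = 36.211972
Perimeter = 36.212

36.212


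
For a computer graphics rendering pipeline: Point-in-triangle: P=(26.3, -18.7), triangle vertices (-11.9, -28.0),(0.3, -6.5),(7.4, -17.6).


Cross products: AB x AP = -707.84, BC x BP = 201.98, CA x CP = 217.79
All same sign? no

No, outside


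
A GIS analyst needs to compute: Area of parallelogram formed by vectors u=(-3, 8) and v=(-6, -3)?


|u x v| = |(-3)*(-3) - 8*(-6)|
= |9 - (-48)| = 57

57


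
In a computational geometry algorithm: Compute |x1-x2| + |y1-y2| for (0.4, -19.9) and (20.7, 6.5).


|0.4-20.7| + |(-19.9)-6.5| = 20.3 + 26.4 = 46.7

46.7


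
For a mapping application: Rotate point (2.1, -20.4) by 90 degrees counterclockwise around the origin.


90° CCW: (x,y) -> (-y, x)
(2.1,-20.4) -> (20.4, 2.1)

(20.4, 2.1)


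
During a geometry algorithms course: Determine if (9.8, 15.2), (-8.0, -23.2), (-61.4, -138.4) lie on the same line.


Cross product: ((-8)-9.8)*((-138.4)-15.2) - ((-23.2)-15.2)*((-61.4)-9.8)
= 0

Yes, collinear


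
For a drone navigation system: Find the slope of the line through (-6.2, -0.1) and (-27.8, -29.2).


slope = (y2-y1)/(x2-x1) = ((-29.2)-(-0.1))/((-27.8)-(-6.2)) = (-29.1)/(-21.6) = 1.3472

1.3472


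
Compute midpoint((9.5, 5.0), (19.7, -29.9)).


M = ((9.5+19.7)/2, (5+(-29.9))/2)
= (14.6, -12.45)

(14.6, -12.45)


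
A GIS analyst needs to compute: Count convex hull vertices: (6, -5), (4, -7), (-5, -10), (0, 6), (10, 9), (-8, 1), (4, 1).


Convex hull vertices (CCW): (-8, 1), (-5, -10), (4, -7), (6, -5), (10, 9), (0, 6)
Count = 6

6


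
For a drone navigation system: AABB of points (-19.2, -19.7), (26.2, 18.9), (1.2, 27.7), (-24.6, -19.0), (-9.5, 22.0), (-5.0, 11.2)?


x range: [-24.6, 26.2]
y range: [-19.7, 27.7]
Bounding box: (-24.6,-19.7) to (26.2,27.7)

(-24.6,-19.7) to (26.2,27.7)


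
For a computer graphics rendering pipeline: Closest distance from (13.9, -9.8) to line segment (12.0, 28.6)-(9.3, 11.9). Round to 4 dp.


Project P onto AB: t = 1 (clamped to [0,1])
Closest point on segment: (9.3, 11.9)
Distance: 22.1822

22.1822


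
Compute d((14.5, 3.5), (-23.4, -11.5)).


dx=-37.9, dy=-15
d^2 = (-37.9)^2 + (-15)^2 = 1661.41
d = sqrt(1661.41) = 40.7604

40.7604


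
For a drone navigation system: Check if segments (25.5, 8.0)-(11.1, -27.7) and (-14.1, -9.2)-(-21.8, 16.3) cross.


Cross products: d1=-1142.24, d2=-500.15, d3=-1166.04, d4=-1808.13
d1*d2 < 0 and d3*d4 < 0? no

No, they don't intersect


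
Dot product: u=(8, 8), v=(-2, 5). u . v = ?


u . v = u_x*v_x + u_y*v_y = 8*(-2) + 8*5
= (-16) + 40 = 24

24


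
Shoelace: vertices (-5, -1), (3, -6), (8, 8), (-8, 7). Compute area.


Shoelace sum: ((-5)*(-6) - 3*(-1)) + (3*8 - 8*(-6)) + (8*7 - (-8)*8) + ((-8)*(-1) - (-5)*7)
= 268
Area = |268|/2 = 134

134


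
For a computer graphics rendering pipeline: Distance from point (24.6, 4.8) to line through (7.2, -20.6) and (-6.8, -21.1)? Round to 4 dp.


|cross product| = 346.9
|line direction| = sqrt(196.25) = 14.0089
Distance = 346.9/sqrt(196.25) = 24.7628

24.7628


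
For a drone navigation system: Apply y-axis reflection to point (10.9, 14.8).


Reflection over y-axis: (x,y) -> (-x,y)
(10.9, 14.8) -> (-10.9, 14.8)

(-10.9, 14.8)


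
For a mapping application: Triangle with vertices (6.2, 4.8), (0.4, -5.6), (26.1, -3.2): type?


Side lengths squared: AB^2=141.8, BC^2=666.25, CA^2=460.01
Sorted: [141.8, 460.01, 666.25]
By sides: Scalene, By angles: Obtuse

Scalene, Obtuse


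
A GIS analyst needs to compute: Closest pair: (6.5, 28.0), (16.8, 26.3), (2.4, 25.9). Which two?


d(P0,P1) = 10.4393, d(P0,P2) = 4.6065, d(P1,P2) = 14.4056
Closest: P0 and P2

Closest pair: (6.5, 28.0) and (2.4, 25.9), distance = 4.6065


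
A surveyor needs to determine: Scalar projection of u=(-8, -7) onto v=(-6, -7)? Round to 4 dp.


u.v = 97, |v| = sqrt(85) = 9.2195
Scalar projection = u.v / |v| = 97 / sqrt(85) = 10.5211

10.5211


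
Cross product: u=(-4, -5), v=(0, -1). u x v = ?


u x v = u_x*v_y - u_y*v_x = (-4)*(-1) - (-5)*0
= 4 - 0 = 4

4


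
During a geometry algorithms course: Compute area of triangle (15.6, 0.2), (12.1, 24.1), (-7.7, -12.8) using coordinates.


Area = |x_A(y_B-y_C) + x_B(y_C-y_A) + x_C(y_A-y_B)|/2
= |575.64 + (-157.3) + 184.03|/2
= 602.37/2 = 301.185

301.185


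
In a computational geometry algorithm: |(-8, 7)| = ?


|u| = sqrt((-8)^2 + 7^2) = sqrt(113) = 10.6301

10.6301


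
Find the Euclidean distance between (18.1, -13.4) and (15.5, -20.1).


dx=-2.6, dy=-6.7
d^2 = (-2.6)^2 + (-6.7)^2 = 51.65
d = sqrt(51.65) = 7.1868

7.1868


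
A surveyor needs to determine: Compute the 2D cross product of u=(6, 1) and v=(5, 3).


u x v = u_x*v_y - u_y*v_x = 6*3 - 1*5
= 18 - 5 = 13

13


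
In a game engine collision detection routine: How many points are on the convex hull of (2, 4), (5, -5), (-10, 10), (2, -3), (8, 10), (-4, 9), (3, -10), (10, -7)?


Convex hull vertices (CCW): (-10, 10), (3, -10), (10, -7), (8, 10)
Count = 4

4


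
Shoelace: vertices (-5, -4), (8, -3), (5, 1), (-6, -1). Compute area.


Shoelace sum: ((-5)*(-3) - 8*(-4)) + (8*1 - 5*(-3)) + (5*(-1) - (-6)*1) + ((-6)*(-4) - (-5)*(-1))
= 90
Area = |90|/2 = 45

45


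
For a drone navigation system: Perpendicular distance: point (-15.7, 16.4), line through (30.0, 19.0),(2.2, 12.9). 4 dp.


|cross product| = 206.49
|line direction| = sqrt(810.05) = 28.4614
Distance = 206.49/sqrt(810.05) = 7.2551

7.2551


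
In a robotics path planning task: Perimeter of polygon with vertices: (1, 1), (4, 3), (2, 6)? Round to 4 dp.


Sides: (1, 1)->(4, 3): sqrt(13) = 3.605551, (4, 3)->(2, 6): sqrt(13) = 3.605551, (2, 6)->(1, 1): sqrt(26) = 5.09902
Sum = 12.310122
Perimeter = 12.3101

12.3101


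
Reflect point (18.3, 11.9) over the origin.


Reflection over origin: (x,y) -> (-x,-y)
(18.3, 11.9) -> (-18.3, -11.9)

(-18.3, -11.9)


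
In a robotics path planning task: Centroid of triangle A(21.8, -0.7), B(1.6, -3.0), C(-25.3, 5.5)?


Centroid = ((x_A+x_B+x_C)/3, (y_A+y_B+y_C)/3)
= ((21.8+1.6+(-25.3))/3, ((-0.7)+(-3)+5.5)/3)
= (-0.6333, 0.6)

(-0.6333, 0.6)


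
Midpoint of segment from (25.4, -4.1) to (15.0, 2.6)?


M = ((25.4+15)/2, ((-4.1)+2.6)/2)
= (20.2, -0.75)

(20.2, -0.75)


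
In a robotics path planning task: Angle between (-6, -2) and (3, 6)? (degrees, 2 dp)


u.v = -30, |u| = sqrt(40) = 6.3246, |v| = sqrt(45) = 6.7082
cos(theta) = u.v/(|u||v|) = -30/sqrt(1800) = -0.707107
theta = acos(-0.707107) = 135 degrees

135 degrees


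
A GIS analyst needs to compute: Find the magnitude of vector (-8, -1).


|u| = sqrt((-8)^2 + (-1)^2) = sqrt(65) = 8.0623

8.0623


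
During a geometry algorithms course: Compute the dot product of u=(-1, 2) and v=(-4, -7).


u . v = u_x*v_x + u_y*v_y = (-1)*(-4) + 2*(-7)
= 4 + (-14) = -10

-10


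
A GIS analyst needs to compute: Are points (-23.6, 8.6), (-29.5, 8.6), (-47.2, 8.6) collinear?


Cross product: ((-29.5)-(-23.6))*(8.6-8.6) - (8.6-8.6)*((-47.2)-(-23.6))
= 0

Yes, collinear


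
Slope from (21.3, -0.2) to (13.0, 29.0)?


slope = (y2-y1)/(x2-x1) = (29-(-0.2))/(13-21.3) = 29.2/(-8.3) = -3.5181

-3.5181


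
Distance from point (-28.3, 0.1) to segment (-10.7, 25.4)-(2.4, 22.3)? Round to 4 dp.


Project P onto AB: t = 0 (clamped to [0,1])
Closest point on segment: (-10.7, 25.4)
Distance: 30.8196

30.8196


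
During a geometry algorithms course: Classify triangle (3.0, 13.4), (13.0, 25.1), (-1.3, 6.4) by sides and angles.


Side lengths squared: AB^2=236.89, BC^2=554.18, CA^2=67.49
Sorted: [67.49, 236.89, 554.18]
By sides: Scalene, By angles: Obtuse

Scalene, Obtuse


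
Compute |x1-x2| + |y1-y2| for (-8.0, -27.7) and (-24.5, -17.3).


|(-8)-(-24.5)| + |(-27.7)-(-17.3)| = 16.5 + 10.4 = 26.9

26.9


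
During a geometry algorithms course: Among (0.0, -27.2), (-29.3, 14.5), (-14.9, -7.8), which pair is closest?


d(P0,P1) = 50.9645, d(P0,P2) = 24.4616, d(P1,P2) = 26.5452
Closest: P0 and P2

Closest pair: (0.0, -27.2) and (-14.9, -7.8), distance = 24.4616


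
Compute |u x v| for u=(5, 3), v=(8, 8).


|u x v| = |5*8 - 3*8|
= |40 - 24| = 16

16


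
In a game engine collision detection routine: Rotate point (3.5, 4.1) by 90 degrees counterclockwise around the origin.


90° CCW: (x,y) -> (-y, x)
(3.5,4.1) -> (-4.1, 3.5)

(-4.1, 3.5)


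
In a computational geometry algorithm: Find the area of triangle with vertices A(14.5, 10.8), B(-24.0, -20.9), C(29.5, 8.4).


Area = |x_A(y_B-y_C) + x_B(y_C-y_A) + x_C(y_A-y_B)|/2
= |(-424.85) + 57.6 + 935.15|/2
= 567.9/2 = 283.95

283.95


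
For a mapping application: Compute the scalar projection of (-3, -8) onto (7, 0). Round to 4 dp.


u.v = -21, |v| = sqrt(49) = 7
Scalar projection = u.v / |v| = -21 / sqrt(49) = -3

-3


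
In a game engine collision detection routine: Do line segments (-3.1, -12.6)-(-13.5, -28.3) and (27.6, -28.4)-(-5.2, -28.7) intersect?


Cross products: d1=-527.45, d2=-15.61, d3=646.31, d4=134.47
d1*d2 < 0 and d3*d4 < 0? no

No, they don't intersect


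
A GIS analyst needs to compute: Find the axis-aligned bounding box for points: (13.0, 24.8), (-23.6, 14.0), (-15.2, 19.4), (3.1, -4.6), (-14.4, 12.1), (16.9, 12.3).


x range: [-23.6, 16.9]
y range: [-4.6, 24.8]
Bounding box: (-23.6,-4.6) to (16.9,24.8)

(-23.6,-4.6) to (16.9,24.8)


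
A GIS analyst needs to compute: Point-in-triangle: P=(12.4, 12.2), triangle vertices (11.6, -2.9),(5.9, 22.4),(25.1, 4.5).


Cross products: AB x AP = -106.31, BC x BP = -79.49, CA x CP = -197.93
All same sign? yes

Yes, inside


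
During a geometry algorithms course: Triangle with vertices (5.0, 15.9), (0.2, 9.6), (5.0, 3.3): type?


Side lengths squared: AB^2=62.73, BC^2=62.73, CA^2=158.76
Sorted: [62.73, 62.73, 158.76]
By sides: Isosceles, By angles: Obtuse

Isosceles, Obtuse


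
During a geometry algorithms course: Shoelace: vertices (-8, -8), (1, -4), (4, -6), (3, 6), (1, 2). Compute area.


Shoelace sum: ((-8)*(-4) - 1*(-8)) + (1*(-6) - 4*(-4)) + (4*6 - 3*(-6)) + (3*2 - 1*6) + (1*(-8) - (-8)*2)
= 100
Area = |100|/2 = 50

50


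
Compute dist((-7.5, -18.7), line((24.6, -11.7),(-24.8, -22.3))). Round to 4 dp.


|cross product| = 5.54
|line direction| = sqrt(2552.72) = 50.5244
Distance = 5.54/sqrt(2552.72) = 0.1096

0.1096


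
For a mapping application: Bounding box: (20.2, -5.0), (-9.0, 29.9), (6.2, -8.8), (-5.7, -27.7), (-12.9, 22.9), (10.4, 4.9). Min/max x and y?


x range: [-12.9, 20.2]
y range: [-27.7, 29.9]
Bounding box: (-12.9,-27.7) to (20.2,29.9)

(-12.9,-27.7) to (20.2,29.9)


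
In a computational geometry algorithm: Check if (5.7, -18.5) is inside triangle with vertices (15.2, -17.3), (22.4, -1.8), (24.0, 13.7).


Cross products: AB x AP = 138.61, BC x BP = 232.13, CA x CP = -283.94
All same sign? no

No, outside


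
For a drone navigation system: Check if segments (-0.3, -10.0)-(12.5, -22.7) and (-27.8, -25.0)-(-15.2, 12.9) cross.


Cross products: d1=-853.25, d2=-1498.39, d3=-541.25, d4=103.89
d1*d2 < 0 and d3*d4 < 0? no

No, they don't intersect


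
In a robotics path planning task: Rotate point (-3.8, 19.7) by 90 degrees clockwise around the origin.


90° CW: (x,y) -> (y, -x)
(-3.8,19.7) -> (19.7, 3.8)

(19.7, 3.8)


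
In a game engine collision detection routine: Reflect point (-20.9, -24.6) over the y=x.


Reflection over y=x: (x,y) -> (y,x)
(-20.9, -24.6) -> (-24.6, -20.9)

(-24.6, -20.9)


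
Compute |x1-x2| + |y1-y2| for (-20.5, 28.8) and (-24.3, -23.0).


|(-20.5)-(-24.3)| + |28.8-(-23)| = 3.8 + 51.8 = 55.6

55.6


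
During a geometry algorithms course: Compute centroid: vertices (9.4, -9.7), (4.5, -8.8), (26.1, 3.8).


Centroid = ((x_A+x_B+x_C)/3, (y_A+y_B+y_C)/3)
= ((9.4+4.5+26.1)/3, ((-9.7)+(-8.8)+3.8)/3)
= (13.3333, -4.9)

(13.3333, -4.9)


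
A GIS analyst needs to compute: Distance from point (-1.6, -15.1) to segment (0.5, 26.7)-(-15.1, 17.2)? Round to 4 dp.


Project P onto AB: t = 1 (clamped to [0,1])
Closest point on segment: (-15.1, 17.2)
Distance: 35.0077

35.0077


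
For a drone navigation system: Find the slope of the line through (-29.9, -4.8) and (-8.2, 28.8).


slope = (y2-y1)/(x2-x1) = (28.8-(-4.8))/((-8.2)-(-29.9)) = 33.6/21.7 = 1.5484

1.5484


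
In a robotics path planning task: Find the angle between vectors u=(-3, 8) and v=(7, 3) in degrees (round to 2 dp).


u.v = 3, |u| = sqrt(73) = 8.544, |v| = sqrt(58) = 7.6158
cos(theta) = u.v/(|u||v|) = 3/sqrt(4234) = 0.046105
theta = acos(0.046105) = 87.36 degrees

87.36 degrees


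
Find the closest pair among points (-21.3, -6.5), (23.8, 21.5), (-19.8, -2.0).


d(P0,P1) = 53.0849, d(P0,P2) = 4.7434, d(P1,P2) = 49.5299
Closest: P0 and P2

Closest pair: (-21.3, -6.5) and (-19.8, -2.0), distance = 4.7434


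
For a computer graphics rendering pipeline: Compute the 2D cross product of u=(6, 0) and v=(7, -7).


u x v = u_x*v_y - u_y*v_x = 6*(-7) - 0*7
= (-42) - 0 = -42

-42


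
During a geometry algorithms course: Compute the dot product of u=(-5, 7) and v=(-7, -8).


u . v = u_x*v_x + u_y*v_y = (-5)*(-7) + 7*(-8)
= 35 + (-56) = -21

-21


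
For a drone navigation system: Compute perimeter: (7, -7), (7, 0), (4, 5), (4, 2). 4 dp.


Sides: (7, -7)->(7, 0): sqrt(49) = 7, (7, 0)->(4, 5): sqrt(34) = 5.830952, (4, 5)->(4, 2): sqrt(9) = 3, (4, 2)->(7, -7): sqrt(90) = 9.486833
Sum = 25.317785
Perimeter = 25.3178

25.3178


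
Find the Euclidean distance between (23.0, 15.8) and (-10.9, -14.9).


dx=-33.9, dy=-30.7
d^2 = (-33.9)^2 + (-30.7)^2 = 2091.7
d = sqrt(2091.7) = 45.7351

45.7351


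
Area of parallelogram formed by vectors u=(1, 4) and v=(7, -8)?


|u x v| = |1*(-8) - 4*7|
= |(-8) - 28| = 36

36


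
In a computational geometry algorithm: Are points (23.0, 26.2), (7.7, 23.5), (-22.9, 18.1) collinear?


Cross product: (7.7-23)*(18.1-26.2) - (23.5-26.2)*((-22.9)-23)
= 0

Yes, collinear


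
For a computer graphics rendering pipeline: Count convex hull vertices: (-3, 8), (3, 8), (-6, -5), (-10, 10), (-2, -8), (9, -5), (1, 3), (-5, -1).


Convex hull vertices (CCW): (-10, 10), (-6, -5), (-2, -8), (9, -5), (3, 8)
Count = 5

5


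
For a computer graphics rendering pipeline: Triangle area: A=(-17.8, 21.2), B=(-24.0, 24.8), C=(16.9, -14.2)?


Area = |x_A(y_B-y_C) + x_B(y_C-y_A) + x_C(y_A-y_B)|/2
= |(-694.2) + 849.6 + (-60.84)|/2
= 94.56/2 = 47.28

47.28


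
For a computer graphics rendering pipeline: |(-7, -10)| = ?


|u| = sqrt((-7)^2 + (-10)^2) = sqrt(149) = 12.2066

12.2066


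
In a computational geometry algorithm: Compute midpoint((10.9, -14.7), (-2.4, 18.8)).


M = ((10.9+(-2.4))/2, ((-14.7)+18.8)/2)
= (4.25, 2.05)

(4.25, 2.05)


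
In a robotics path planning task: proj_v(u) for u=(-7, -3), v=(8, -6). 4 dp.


u.v = -38, |v| = sqrt(100) = 10
Scalar projection = u.v / |v| = -38 / sqrt(100) = -3.8

-3.8


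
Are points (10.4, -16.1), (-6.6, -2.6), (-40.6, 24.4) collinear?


Cross product: ((-6.6)-10.4)*(24.4-(-16.1)) - ((-2.6)-(-16.1))*((-40.6)-10.4)
= 0

Yes, collinear


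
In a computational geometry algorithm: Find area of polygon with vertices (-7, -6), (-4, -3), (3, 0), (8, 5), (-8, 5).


Shoelace sum: ((-7)*(-3) - (-4)*(-6)) + ((-4)*0 - 3*(-3)) + (3*5 - 8*0) + (8*5 - (-8)*5) + ((-8)*(-6) - (-7)*5)
= 184
Area = |184|/2 = 92

92


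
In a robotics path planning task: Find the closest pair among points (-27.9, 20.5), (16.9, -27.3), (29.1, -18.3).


d(P0,P1) = 65.5124, d(P0,P2) = 68.9524, d(P1,P2) = 15.1605
Closest: P1 and P2

Closest pair: (16.9, -27.3) and (29.1, -18.3), distance = 15.1605


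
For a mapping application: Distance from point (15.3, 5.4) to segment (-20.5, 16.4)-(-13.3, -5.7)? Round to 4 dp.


Project P onto AB: t = 0.9271 (clamped to [0,1])
Closest point on segment: (-13.825, -4.0887)
Distance: 30.6317

30.6317


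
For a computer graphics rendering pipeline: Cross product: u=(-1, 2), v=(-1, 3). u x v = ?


u x v = u_x*v_y - u_y*v_x = (-1)*3 - 2*(-1)
= (-3) - (-2) = -1

-1


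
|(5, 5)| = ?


|u| = sqrt(5^2 + 5^2) = sqrt(50) = 7.0711

7.0711


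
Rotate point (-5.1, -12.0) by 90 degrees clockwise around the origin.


90° CW: (x,y) -> (y, -x)
(-5.1,-12) -> (-12, 5.1)

(-12, 5.1)


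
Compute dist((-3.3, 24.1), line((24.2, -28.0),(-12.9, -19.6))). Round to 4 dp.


|cross product| = 1701.91
|line direction| = sqrt(1446.97) = 38.0391
Distance = 1701.91/sqrt(1446.97) = 44.7411

44.7411


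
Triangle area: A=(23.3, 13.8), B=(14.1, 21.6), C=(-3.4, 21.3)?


Area = |x_A(y_B-y_C) + x_B(y_C-y_A) + x_C(y_A-y_B)|/2
= |6.99 + 105.75 + 26.52|/2
= 139.26/2 = 69.63

69.63


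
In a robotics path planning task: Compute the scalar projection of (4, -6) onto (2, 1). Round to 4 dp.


u.v = 2, |v| = sqrt(5) = 2.2361
Scalar projection = u.v / |v| = 2 / sqrt(5) = 0.8944

0.8944


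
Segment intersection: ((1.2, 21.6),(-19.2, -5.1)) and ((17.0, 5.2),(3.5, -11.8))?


Cross products: d1=-490, d2=-476.35, d3=756.42, d4=742.77
d1*d2 < 0 and d3*d4 < 0? no

No, they don't intersect


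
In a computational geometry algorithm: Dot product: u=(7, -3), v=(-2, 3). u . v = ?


u . v = u_x*v_x + u_y*v_y = 7*(-2) + (-3)*3
= (-14) + (-9) = -23

-23


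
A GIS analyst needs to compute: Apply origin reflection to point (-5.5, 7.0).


Reflection over origin: (x,y) -> (-x,-y)
(-5.5, 7) -> (5.5, -7)

(5.5, -7)


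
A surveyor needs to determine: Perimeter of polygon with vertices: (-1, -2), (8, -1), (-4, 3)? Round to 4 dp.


Sides: (-1, -2)->(8, -1): sqrt(82) = 9.055385, (8, -1)->(-4, 3): sqrt(160) = 12.649111, (-4, 3)->(-1, -2): sqrt(34) = 5.830952
Sum = 27.535448
Perimeter = 27.5354

27.5354


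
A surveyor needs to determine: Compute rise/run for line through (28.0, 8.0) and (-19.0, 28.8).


slope = (y2-y1)/(x2-x1) = (28.8-8)/((-19)-28) = 20.8/(-47) = -0.4426

-0.4426


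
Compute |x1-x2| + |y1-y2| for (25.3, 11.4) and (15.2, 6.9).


|25.3-15.2| + |11.4-6.9| = 10.1 + 4.5 = 14.6

14.6


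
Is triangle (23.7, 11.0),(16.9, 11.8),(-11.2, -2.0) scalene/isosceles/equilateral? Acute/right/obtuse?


Side lengths squared: AB^2=46.88, BC^2=980.05, CA^2=1387.01
Sorted: [46.88, 980.05, 1387.01]
By sides: Scalene, By angles: Obtuse

Scalene, Obtuse


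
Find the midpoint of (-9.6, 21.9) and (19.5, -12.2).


M = (((-9.6)+19.5)/2, (21.9+(-12.2))/2)
= (4.95, 4.85)

(4.95, 4.85)


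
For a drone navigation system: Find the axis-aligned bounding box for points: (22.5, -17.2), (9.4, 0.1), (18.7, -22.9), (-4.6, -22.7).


x range: [-4.6, 22.5]
y range: [-22.9, 0.1]
Bounding box: (-4.6,-22.9) to (22.5,0.1)

(-4.6,-22.9) to (22.5,0.1)


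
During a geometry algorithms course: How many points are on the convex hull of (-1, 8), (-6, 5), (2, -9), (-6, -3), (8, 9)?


Convex hull vertices (CCW): (-6, -3), (2, -9), (8, 9), (-1, 8), (-6, 5)
Count = 5

5


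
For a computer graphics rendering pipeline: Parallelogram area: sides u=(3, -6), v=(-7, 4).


|u x v| = |3*4 - (-6)*(-7)|
= |12 - 42| = 30

30


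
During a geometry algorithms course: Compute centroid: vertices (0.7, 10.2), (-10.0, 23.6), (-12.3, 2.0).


Centroid = ((x_A+x_B+x_C)/3, (y_A+y_B+y_C)/3)
= ((0.7+(-10)+(-12.3))/3, (10.2+23.6+2)/3)
= (-7.2, 11.9333)

(-7.2, 11.9333)


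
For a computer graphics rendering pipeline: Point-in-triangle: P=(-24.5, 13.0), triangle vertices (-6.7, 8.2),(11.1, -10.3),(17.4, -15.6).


Cross products: AB x AP = -243.86, BC x BP = -41.89, CA x CP = 307.96
All same sign? no

No, outside


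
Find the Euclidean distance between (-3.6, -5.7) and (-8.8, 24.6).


dx=-5.2, dy=30.3
d^2 = (-5.2)^2 + 30.3^2 = 945.13
d = sqrt(945.13) = 30.743

30.743


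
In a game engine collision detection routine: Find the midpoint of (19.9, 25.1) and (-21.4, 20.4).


M = ((19.9+(-21.4))/2, (25.1+20.4)/2)
= (-0.75, 22.75)

(-0.75, 22.75)


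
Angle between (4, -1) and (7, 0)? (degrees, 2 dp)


u.v = 28, |u| = sqrt(17) = 4.1231, |v| = sqrt(49) = 7
cos(theta) = u.v/(|u||v|) = 28/sqrt(833) = 0.970143
theta = acos(0.970143) = 14.04 degrees

14.04 degrees


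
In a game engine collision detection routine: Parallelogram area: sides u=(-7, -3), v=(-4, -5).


|u x v| = |(-7)*(-5) - (-3)*(-4)|
= |35 - 12| = 23

23


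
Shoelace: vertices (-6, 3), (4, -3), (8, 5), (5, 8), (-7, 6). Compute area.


Shoelace sum: ((-6)*(-3) - 4*3) + (4*5 - 8*(-3)) + (8*8 - 5*5) + (5*6 - (-7)*8) + ((-7)*3 - (-6)*6)
= 190
Area = |190|/2 = 95

95


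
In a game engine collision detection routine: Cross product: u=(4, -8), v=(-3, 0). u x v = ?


u x v = u_x*v_y - u_y*v_x = 4*0 - (-8)*(-3)
= 0 - 24 = -24

-24


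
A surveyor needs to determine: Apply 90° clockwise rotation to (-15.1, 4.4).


90° CW: (x,y) -> (y, -x)
(-15.1,4.4) -> (4.4, 15.1)

(4.4, 15.1)


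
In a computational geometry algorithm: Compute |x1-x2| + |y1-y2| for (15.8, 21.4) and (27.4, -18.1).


|15.8-27.4| + |21.4-(-18.1)| = 11.6 + 39.5 = 51.1

51.1


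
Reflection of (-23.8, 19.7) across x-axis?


Reflection over x-axis: (x,y) -> (x,-y)
(-23.8, 19.7) -> (-23.8, -19.7)

(-23.8, -19.7)


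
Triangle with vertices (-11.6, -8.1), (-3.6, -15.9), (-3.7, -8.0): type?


Side lengths squared: AB^2=124.84, BC^2=62.42, CA^2=62.42
Sorted: [62.42, 62.42, 124.84]
By sides: Isosceles, By angles: Right

Isosceles, Right


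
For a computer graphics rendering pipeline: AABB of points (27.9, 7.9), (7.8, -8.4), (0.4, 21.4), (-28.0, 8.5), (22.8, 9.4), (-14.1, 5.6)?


x range: [-28, 27.9]
y range: [-8.4, 21.4]
Bounding box: (-28,-8.4) to (27.9,21.4)

(-28,-8.4) to (27.9,21.4)


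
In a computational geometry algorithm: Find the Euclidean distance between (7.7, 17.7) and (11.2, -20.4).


dx=3.5, dy=-38.1
d^2 = 3.5^2 + (-38.1)^2 = 1463.86
d = sqrt(1463.86) = 38.2604

38.2604


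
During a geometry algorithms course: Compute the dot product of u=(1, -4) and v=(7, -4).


u . v = u_x*v_x + u_y*v_y = 1*7 + (-4)*(-4)
= 7 + 16 = 23

23


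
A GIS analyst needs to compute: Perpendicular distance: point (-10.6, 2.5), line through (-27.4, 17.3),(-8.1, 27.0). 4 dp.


|cross product| = 448.6
|line direction| = sqrt(466.58) = 21.6005
Distance = 448.6/sqrt(466.58) = 20.7681

20.7681


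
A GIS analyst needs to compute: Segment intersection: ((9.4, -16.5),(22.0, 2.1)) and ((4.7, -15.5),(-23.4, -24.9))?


Cross products: d1=72.28, d2=-331.94, d3=100.02, d4=504.24
d1*d2 < 0 and d3*d4 < 0? no

No, they don't intersect


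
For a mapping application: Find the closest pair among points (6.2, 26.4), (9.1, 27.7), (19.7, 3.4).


d(P0,P1) = 3.178, d(P0,P2) = 26.6693, d(P1,P2) = 26.5113
Closest: P0 and P1

Closest pair: (6.2, 26.4) and (9.1, 27.7), distance = 3.178


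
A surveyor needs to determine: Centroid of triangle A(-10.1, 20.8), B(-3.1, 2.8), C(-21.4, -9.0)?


Centroid = ((x_A+x_B+x_C)/3, (y_A+y_B+y_C)/3)
= (((-10.1)+(-3.1)+(-21.4))/3, (20.8+2.8+(-9))/3)
= (-11.5333, 4.8667)

(-11.5333, 4.8667)


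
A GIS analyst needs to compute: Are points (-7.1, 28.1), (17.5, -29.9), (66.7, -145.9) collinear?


Cross product: (17.5-(-7.1))*((-145.9)-28.1) - ((-29.9)-28.1)*(66.7-(-7.1))
= 0

Yes, collinear


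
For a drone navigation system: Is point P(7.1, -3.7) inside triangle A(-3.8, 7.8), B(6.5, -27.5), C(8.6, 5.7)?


Cross products: AB x AP = 266.32, BC x BP = 30.06, CA x CP = 119.71
All same sign? yes

Yes, inside


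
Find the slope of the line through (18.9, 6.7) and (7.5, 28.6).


slope = (y2-y1)/(x2-x1) = (28.6-6.7)/(7.5-18.9) = 21.9/(-11.4) = -1.9211

-1.9211


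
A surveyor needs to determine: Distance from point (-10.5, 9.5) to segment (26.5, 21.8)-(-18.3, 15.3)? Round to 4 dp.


Project P onto AB: t = 0.8479 (clamped to [0,1])
Closest point on segment: (-11.485, 16.2888)
Distance: 6.8599

6.8599


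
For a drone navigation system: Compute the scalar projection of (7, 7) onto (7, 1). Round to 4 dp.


u.v = 56, |v| = sqrt(50) = 7.0711
Scalar projection = u.v / |v| = 56 / sqrt(50) = 7.9196

7.9196


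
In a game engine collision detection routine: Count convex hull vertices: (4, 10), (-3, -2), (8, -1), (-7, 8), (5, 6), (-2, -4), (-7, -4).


Convex hull vertices (CCW): (-7, -4), (-2, -4), (8, -1), (4, 10), (-7, 8)
Count = 5

5


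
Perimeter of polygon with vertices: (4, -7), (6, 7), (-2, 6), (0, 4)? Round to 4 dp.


Sides: (4, -7)->(6, 7): sqrt(200) = 14.142136, (6, 7)->(-2, 6): sqrt(65) = 8.062258, (-2, 6)->(0, 4): sqrt(8) = 2.828427, (0, 4)->(4, -7): sqrt(137) = 11.7047
Sum = 36.737521
Perimeter = 36.7375

36.7375


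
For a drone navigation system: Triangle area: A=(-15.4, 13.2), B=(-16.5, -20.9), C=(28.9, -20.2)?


Area = |x_A(y_B-y_C) + x_B(y_C-y_A) + x_C(y_A-y_B)|/2
= |10.78 + 551.1 + 985.49|/2
= 1547.37/2 = 773.685

773.685


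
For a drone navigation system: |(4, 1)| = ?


|u| = sqrt(4^2 + 1^2) = sqrt(17) = 4.1231

4.1231


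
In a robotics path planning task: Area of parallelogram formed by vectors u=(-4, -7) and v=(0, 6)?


|u x v| = |(-4)*6 - (-7)*0|
= |(-24) - 0| = 24

24


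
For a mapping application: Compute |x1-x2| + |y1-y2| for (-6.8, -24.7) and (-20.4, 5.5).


|(-6.8)-(-20.4)| + |(-24.7)-5.5| = 13.6 + 30.2 = 43.8

43.8


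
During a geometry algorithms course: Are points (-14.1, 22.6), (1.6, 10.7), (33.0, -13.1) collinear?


Cross product: (1.6-(-14.1))*((-13.1)-22.6) - (10.7-22.6)*(33-(-14.1))
= 0

Yes, collinear


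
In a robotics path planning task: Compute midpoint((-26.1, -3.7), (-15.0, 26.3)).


M = (((-26.1)+(-15))/2, ((-3.7)+26.3)/2)
= (-20.55, 11.3)

(-20.55, 11.3)


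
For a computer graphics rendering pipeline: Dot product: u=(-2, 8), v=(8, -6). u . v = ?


u . v = u_x*v_x + u_y*v_y = (-2)*8 + 8*(-6)
= (-16) + (-48) = -64

-64


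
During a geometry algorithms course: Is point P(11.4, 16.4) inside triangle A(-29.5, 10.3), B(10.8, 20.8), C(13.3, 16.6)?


Cross products: AB x AP = -183.62, BC x BP = -8.48, CA x CP = -3.41
All same sign? yes

Yes, inside


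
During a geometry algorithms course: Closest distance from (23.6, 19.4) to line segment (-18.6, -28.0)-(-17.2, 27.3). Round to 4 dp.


Project P onto AB: t = 0.8759 (clamped to [0,1])
Closest point on segment: (-17.3737, 20.4373)
Distance: 40.9869

40.9869


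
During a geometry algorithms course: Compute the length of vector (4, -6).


|u| = sqrt(4^2 + (-6)^2) = sqrt(52) = 7.2111

7.2111


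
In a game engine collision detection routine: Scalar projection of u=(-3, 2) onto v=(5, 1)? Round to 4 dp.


u.v = -13, |v| = sqrt(26) = 5.099
Scalar projection = u.v / |v| = -13 / sqrt(26) = -2.5495

-2.5495


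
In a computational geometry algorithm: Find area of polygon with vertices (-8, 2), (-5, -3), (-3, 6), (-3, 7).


Shoelace sum: ((-8)*(-3) - (-5)*2) + ((-5)*6 - (-3)*(-3)) + ((-3)*7 - (-3)*6) + ((-3)*2 - (-8)*7)
= 42
Area = |42|/2 = 21

21
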